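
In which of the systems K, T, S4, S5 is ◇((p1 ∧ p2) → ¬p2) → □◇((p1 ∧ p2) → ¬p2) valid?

S5-tableau for the negation ¬(◇((p1 ∧ p2) → ¬p2) → □◇((p1 ∧ p2) → ¬p2)):
1. ¬(◇((p1 ∧ p2) → ¬p2) → □◇((p1 ∧ p2) → ¬p2)), 0
2. ◇((p1 ∧ p2) → ¬p2), 0
3. ¬□◇((p1 ∧ p2) → ¬p2), 0
4. (p1 ∧ p2) → ¬p2, 1
5. ¬(p1 ∧ p2), 1
6. ¬p1, 1
7. ¬◇((p1 ∧ p2) → ¬p2), 2
8. ¬((p1 ∧ p2) → ¬p2), 0
9. p1 ∧ p2, 0
10. p2, 0
11. p1, 0
12. ¬((p1 ∧ p2) → ¬p2), 1
13. p1 ∧ p2, 1
14. p2, 1
15. p1, 1
Accessibility: 0R0, 0R1, 0R2, 1R0, 1R1, 1R2, 2R0, 2R1, 2R2
Branch closes: p1 and ¬p1 both at 1.
Every branch closes (one shown): valid in S5.
S4-tableau for the negation ¬(◇((p1 ∧ p2) → ¬p2) → □◇((p1 ∧ p2) → ¬p2)):
1. ¬(◇((p1 ∧ p2) → ¬p2) → □◇((p1 ∧ p2) → ¬p2)), 0
2. ◇((p1 ∧ p2) → ¬p2), 0
3. ¬□◇((p1 ∧ p2) → ¬p2), 0
4. (p1 ∧ p2) → ¬p2, 1
5. ¬p2, 1
6. ¬◇((p1 ∧ p2) → ¬p2), 2
7. ¬((p1 ∧ p2) → ¬p2), 2
8. p1 ∧ p2, 2
9. p2, 2
10. p1, 2
Accessibility: 0R0, 0R1, 0R2, 1R1, 2R2
Complete open branch: countermodel on an S4-frame, so not valid in S4, nor in K, T (the same frame is also a K-frame and a T-frame).

S5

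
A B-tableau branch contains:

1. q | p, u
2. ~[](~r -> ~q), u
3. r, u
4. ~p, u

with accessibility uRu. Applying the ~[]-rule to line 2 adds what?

a fresh world v with uRv, and ~(~r -> ~q) at v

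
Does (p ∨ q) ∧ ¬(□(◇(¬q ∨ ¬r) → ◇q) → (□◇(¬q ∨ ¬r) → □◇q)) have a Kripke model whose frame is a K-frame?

1. (p ∨ q) ∧ ¬(□(◇(¬q ∨ ¬r) → ◇q) → (□◇(¬q ∨ ¬r) → □◇q)), w0
2. p ∨ q, w0
3. ¬(□(◇(¬q ∨ ¬r) → ◇q) → (□◇(¬q ∨ ¬r) → □◇q)), w0
4. □(◇(¬q ∨ ¬r) → ◇q), w0
5. ¬(□◇(¬q ∨ ¬r) → □◇q), w0
6. □◇(¬q ∨ ¬r), w0
7. ¬□◇q, w0
8. q, w0
9. ¬◇q, w1
10. ◇(¬q ∨ ¬r) → ◇q, w1
11. ◇(¬q ∨ ¬r), w1
12. ◇q, w1
13. ¬q ∨ ¬r, w2
14. ¬q, w2
15. ¬r, w2
16. q, w3
17. ¬q, w3
Accessibility: w0Rw1, w1Rw2, w1Rw3
Branch closes: q and ¬q both at w3.
(One branch shown.) All branches close.

Unsatisfiable (every branch closes)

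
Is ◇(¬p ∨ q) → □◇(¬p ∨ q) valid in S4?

Tableau for the negation ¬(◇(¬p ∨ q) → □◇(¬p ∨ q)):
1. ¬(◇(¬p ∨ q) → □◇(¬p ∨ q)), u
2. ◇(¬p ∨ q), u   [¬→-rule on 1]
3. ¬□◇(¬p ∨ q), u   [¬→-rule on 1]
4. ¬p ∨ q, v   [◇-rule on 2: fresh world v, uRv]
5. q, v   [∨-rule on 4 (branches; this branch)]
6. ¬◇(¬p ∨ q), w   [¬□-rule on 3: fresh world w, uRw]
7. ¬(¬p ∨ q), w   [¬◇-rule on 6 via wRw]
8. p, w   [¬∨-rule on 7]
9. ¬q, w   [¬∨-rule on 7]
Accessibility: uRu, uRv, uRw, vRv, wRw
The negation has an open branch (countermodel exists).

Invalid (countermodel exists)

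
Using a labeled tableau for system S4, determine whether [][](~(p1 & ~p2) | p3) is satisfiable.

1. [][](~(p1 & ~p2) | p3), 0
2. [](~(p1 & ~p2) | p3), 0   [[]-rule on 1 via 0R0]
3. ~(p1 & ~p2) | p3, 0   [[]-rule on 2 via 0R0]
4. p3, 0   [|-rule on 3 (branches; this branch)]
Accessibility: 0R0

Satisfiable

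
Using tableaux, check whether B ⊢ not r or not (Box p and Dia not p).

Valid

Tableau for the negation not (not r or not (Box p and Dia not p)):
1. not (not r or not (Box p and Dia not p)), u
2. r, u
3. Box p and Dia not p, u
4. Box p, u
5. Dia not p, u
6. p, u
7. not p, v
8. p, v
Accessibility: uRu, uRv, vRu, vRv
Branch closes: p and not p both at v.
All branches of the negation close; one closing branch shown above.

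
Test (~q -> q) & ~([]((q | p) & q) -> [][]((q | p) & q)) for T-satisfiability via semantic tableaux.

Yes, satisfiable

1. (~q -> q) & ~([]((q | p) & q) -> [][]((q | p) & q)), w0
2. ~q -> q, w0
3. ~([]((q | p) & q) -> [][]((q | p) & q)), w0
4. []((q | p) & q), w0
5. ~[][]((q | p) & q), w0
6. (q | p) & q, w0
7. q | p, w0
8. q, w0
9. p, w0
10. ~[]((q | p) & q), w1
11. (q | p) & q, w1
12. q | p, w1
13. q, w1
14. p, w1
15. ~((q | p) & q), w2
16. ~q, w2
Accessibility: w0Rw0, w0Rw1, w1Rw1, w1Rw2, w2Rw2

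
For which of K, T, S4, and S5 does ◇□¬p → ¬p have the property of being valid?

S5

S5-tableau for the negation ¬(◇□¬p → ¬p):
1. ¬(◇□¬p → ¬p), w0
2. ◇□¬p, w0
3. p, w0
4. □¬p, w1
5. ¬p, w0
Accessibility: w0Rw0, w0Rw1, w1Rw0, w1Rw1
Branch closes: p and ¬p both at w0.
Every branch closes (one shown): valid in S5.
S4-tableau for the negation ¬(◇□¬p → ¬p):
1. ¬(◇□¬p → ¬p), w0
2. ◇□¬p, w0
3. p, w0
4. □¬p, w1
5. ¬p, w1
Accessibility: w0Rw0, w0Rw1, w1Rw1
Complete open branch: countermodel on an S4-frame, so not valid in S4, nor in K, T (the same frame is also a K-frame and a T-frame).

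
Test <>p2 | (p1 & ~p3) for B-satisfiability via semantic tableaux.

Satisfiable

1. <>p2 | (p1 & ~p3), 0
2. p1 & ~p3, 0
3. p1, 0
4. ~p3, 0
Accessibility: 0R0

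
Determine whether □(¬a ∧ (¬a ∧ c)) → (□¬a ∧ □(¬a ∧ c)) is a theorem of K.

Valid

Tableau for the negation ¬(□(¬a ∧ (¬a ∧ c)) → (□¬a ∧ □(¬a ∧ c))):
1. ¬(□(¬a ∧ (¬a ∧ c)) → (□¬a ∧ □(¬a ∧ c))), 0
2. □(¬a ∧ (¬a ∧ c)), 0
3. ¬(□¬a ∧ □(¬a ∧ c)), 0
4. ¬□(¬a ∧ c), 0
5. ¬(¬a ∧ c), 1
6. ¬a ∧ (¬a ∧ c), 1
7. ¬a, 1
8. ¬a ∧ c, 1
9. c, 1
10. ¬c, 1
Accessibility: 0R1
Branch closes: c and ¬c both at 1.
Every branch of the negation's tableau closes; the branch above is one of them.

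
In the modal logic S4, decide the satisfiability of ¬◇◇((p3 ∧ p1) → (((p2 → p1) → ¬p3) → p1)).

1. ¬◇◇((p3 ∧ p1) → (((p2 → p1) → ¬p3) → p1)), 0
2. ¬◇((p3 ∧ p1) → (((p2 → p1) → ¬p3) → p1)), 0
3. ¬((p3 ∧ p1) → (((p2 → p1) → ¬p3) → p1)), 0
4. p3 ∧ p1, 0
5. ¬(((p2 → p1) → ¬p3) → p1), 0
6. p3, 0
7. p1, 0
8. (p2 → p1) → ¬p3, 0
9. ¬p1, 0
Accessibility: 0R0
Branch closes: p1 and ¬p1 both at 0.
All branches of the tableau close; one closing branch shown above.

Unsatisfiable (every branch closes)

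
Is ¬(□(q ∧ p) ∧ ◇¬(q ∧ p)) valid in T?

Tableau for the negation □(q ∧ p) ∧ ◇¬(q ∧ p):
1. □(q ∧ p) ∧ ◇¬(q ∧ p), u
2. □(q ∧ p), u
3. ◇¬(q ∧ p), u
4. q ∧ p, u
5. q, u
6. p, u
7. ¬(q ∧ p), v
8. q ∧ p, v
9. q, v
10. p, v
11. ¬p, v
Accessibility: uRu, uRv, vRv
Branch closes: p and ¬p both at v.
Every branch of the negation's tableau closes; the branch above is one of them.

Valid in T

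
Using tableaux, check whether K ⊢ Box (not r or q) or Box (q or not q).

Tableau for the negation not (Box (not r or q) or Box (q or not q)):
1. not (Box (not r or q) or Box (q or not q)), w0
2. not Box (not r or q), w0
3. not Box (q or not q), w0
4. not (not r or q), w1
5. r, w1
6. not q, w1
7. not (q or not q), w2
8. not q, w2
9. q, w2
Accessibility: w0Rw1, w0Rw2
Branch closes: q and not q both at w2.
All branches of the negation close; one closing branch shown above.

Yes, valid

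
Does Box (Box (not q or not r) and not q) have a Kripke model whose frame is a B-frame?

1. Box (Box (not q or not r) and not q), u
2. Box (not q or not r) and not q, u
3. Box (not q or not r), u
4. not q, u
5. not q or not r, u
6. not r, u
Accessibility: uRu

Yes, satisfiable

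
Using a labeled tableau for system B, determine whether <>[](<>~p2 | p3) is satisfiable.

1. <>[](<>~p2 | p3), u
2. [](<>~p2 | p3), v
3. <>~p2 | p3, u
4. <>~p2 | p3, v
5. p3, u
6. p3, v
Accessibility: uRu, uRv, vRu, vRv

Satisfiable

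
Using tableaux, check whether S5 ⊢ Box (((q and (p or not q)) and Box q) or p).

Not valid

Tableau for the negation not Box (((q and (p or not q)) and Box q) or p):
1. not Box (((q and (p or not q)) and Box q) or p), u
2. not (((q and (p or not q)) and Box q) or p), v
3. not ((q and (p or not q)) and Box q), v
4. not p, v
5. not Box q, v
6. not q, w
Accessibility: uRu, uRv, uRw, vRu, vRv, vRw, wRu, wRv, wRw
The negation has an open branch (countermodel exists).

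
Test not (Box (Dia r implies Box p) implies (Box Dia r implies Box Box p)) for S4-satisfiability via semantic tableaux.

No, unsatisfiable

1. not (Box (Dia r implies Box p) implies (Box Dia r implies Box Box p)), u
2. Box (Dia r implies Box p), u
3. not (Box Dia r implies Box Box p), u
4. Box Dia r, u
5. not Box Box p, u
6. Dia r implies Box p, u
7. Dia r, u
8. Box p, u
9. p, u
10. not Box p, v
11. Dia r implies Box p, v
12. Dia r, v
13. p, v
14. not Dia r, v
15. not r, v
16. r, w
17. Dia r implies Box p, w
18. Dia r, w
19. p, w
20. Box p, w
21. not p, x
22. Dia r implies Box p, x
23. Dia r, x
24. p, x
Accessibility: uRu, uRv, uRw, uRx, vRv, vRx, wRw, xRx
Branch closes: p and not p both at x.
(One branch shown.) All branches close.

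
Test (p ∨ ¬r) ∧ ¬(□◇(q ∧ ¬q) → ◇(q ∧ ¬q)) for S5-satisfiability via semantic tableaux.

Unsatisfiable

1. (p ∨ ¬r) ∧ ¬(□◇(q ∧ ¬q) → ◇(q ∧ ¬q)), u
2. p ∨ ¬r, u   [∧-rule on 1]
3. ¬(□◇(q ∧ ¬q) → ◇(q ∧ ¬q)), u   [∧-rule on 1]
4. □◇(q ∧ ¬q), u   [¬→-rule on 3]
5. ¬◇(q ∧ ¬q), u   [¬→-rule on 3]
6. ◇(q ∧ ¬q), u   [□-rule on 4 via uRu]
7. ¬(q ∧ ¬q), u   [¬◇-rule on 5 via uRu]
8. ¬r, u   [∨-rule on 2 (branches; this branch)]
9. q, u   [¬∧-rule on 7 (branches; this branch)]
10. q ∧ ¬q, v   [◇-rule on 6: fresh world v, uRv]
11. q, v   [∧-rule on 10]
12. ¬q, v   [∧-rule on 10]
Accessibility: uRu, uRv, vRu, vRv
Branch closes: q and ¬q both at v.
(One branch shown.) All branches close.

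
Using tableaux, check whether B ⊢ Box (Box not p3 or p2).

Invalid (countermodel exists)

Tableau for the negation not Box (Box not p3 or p2):
1. not Box (Box not p3 or p2), u
2. not (Box not p3 or p2), v
3. not Box not p3, v
4. not p2, v
5. p3, w
Accessibility: uRu, uRv, vRu, vRv, vRw, wRv, wRw
The negation has an open branch (countermodel exists).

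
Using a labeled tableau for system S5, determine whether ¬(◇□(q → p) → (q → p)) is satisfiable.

Unsatisfiable (every branch closes)

1. ¬(◇□(q → p) → (q → p)), u
2. ◇□(q → p), u
3. ¬(q → p), u
4. q, u
5. ¬p, u
6. □(q → p), v
7. q → p, u
8. q → p, v
9. p, u
Accessibility: uRu, uRv, vRu, vRv
Branch closes: p and ¬p both at u.
Every branch closes; the branch above is one of them.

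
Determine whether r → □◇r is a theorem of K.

Tableau for the negation ¬(r → □◇r):
1. ¬(r → □◇r), 0
2. r, 0
3. ¬□◇r, 0
4. ¬◇r, 1
Accessibility: 0R1
The negation has an open branch (countermodel exists).

No, not valid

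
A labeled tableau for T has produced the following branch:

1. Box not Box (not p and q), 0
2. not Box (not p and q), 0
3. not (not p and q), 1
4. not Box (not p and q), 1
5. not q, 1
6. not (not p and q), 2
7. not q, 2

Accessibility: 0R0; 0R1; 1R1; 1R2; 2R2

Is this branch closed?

Not closed

No world carries both an atom and its negation.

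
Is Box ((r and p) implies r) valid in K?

Valid

Tableau for the negation not Box ((r and p) implies r):
1. not Box ((r and p) implies r), 0
2. not ((r and p) implies r), 1
3. r and p, 1
4. not r, 1
5. r, 1
6. p, 1
Accessibility: 0R1
Branch closes: r and not r both at 1.
Every branch of the negation's tableau closes; the branch above is one of them.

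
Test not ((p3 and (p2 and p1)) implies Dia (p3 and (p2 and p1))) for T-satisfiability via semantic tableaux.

1. not ((p3 and (p2 and p1)) implies Dia (p3 and (p2 and p1))), w0
2. p3 and (p2 and p1), w0
3. not Dia (p3 and (p2 and p1)), w0
4. p3, w0
5. p2 and p1, w0
6. p2, w0
7. p1, w0
8. not (p3 and (p2 and p1)), w0
9. not (p2 and p1), w0
10. not p1, w0
Accessibility: w0Rw0
Branch closes: p1 and not p1 both at w0.
Every branch closes; the branch above is one of them.

Unsatisfiable (every branch closes)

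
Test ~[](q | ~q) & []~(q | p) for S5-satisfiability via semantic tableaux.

1. ~[](q | ~q) & []~(q | p), 0
2. ~[](q | ~q), 0   [&-rule on 1]
3. []~(q | p), 0   [&-rule on 1]
4. ~(q | p), 0   [[]-rule on 3 via 0R0]
5. ~q, 0   [~|-rule on 4]
6. ~p, 0   [~|-rule on 4]
7. ~(q | ~q), 1   [~[]-rule on 2: fresh world 1, 0R1]
8. ~q, 1   [~|-rule on 7]
9. q, 1   [~|-rule on 7]
Accessibility: 0R0, 0R1, 1R0, 1R1
Branch closes: q and ~q both at 1.
All branches of the tableau close; one closing branch shown above.

Unsatisfiable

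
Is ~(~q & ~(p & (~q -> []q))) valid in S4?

Invalid (countermodel exists)

Tableau for the negation ~q & ~(p & (~q -> []q)):
1. ~q & ~(p & (~q -> []q)), w0
2. ~q, w0
3. ~(p & (~q -> []q)), w0
4. ~(~q -> []q), w0
5. ~[]q, w0
6. ~q, w1
Accessibility: w0Rw0, w0Rw1, w1Rw1
The negation has an open branch (countermodel exists).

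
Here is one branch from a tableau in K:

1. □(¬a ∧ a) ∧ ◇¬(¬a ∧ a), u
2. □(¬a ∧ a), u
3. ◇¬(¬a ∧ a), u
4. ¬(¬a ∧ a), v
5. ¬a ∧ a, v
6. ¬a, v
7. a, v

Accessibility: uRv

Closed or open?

Closed

Both a and ¬a appear at v.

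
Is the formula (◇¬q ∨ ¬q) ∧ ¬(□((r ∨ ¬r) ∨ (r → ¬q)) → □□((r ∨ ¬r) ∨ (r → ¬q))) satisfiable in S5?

Unsatisfiable

1. (◇¬q ∨ ¬q) ∧ ¬(□((r ∨ ¬r) ∨ (r → ¬q)) → □□((r ∨ ¬r) ∨ (r → ¬q))), w0
2. ◇¬q ∨ ¬q, w0
3. ¬(□((r ∨ ¬r) ∨ (r → ¬q)) → □□((r ∨ ¬r) ∨ (r → ¬q))), w0
4. □((r ∨ ¬r) ∨ (r → ¬q)), w0
5. ¬□□((r ∨ ¬r) ∨ (r → ¬q)), w0
6. (r ∨ ¬r) ∨ (r → ¬q), w0
7. ◇¬q, w0
8. r → ¬q, w0
9. ¬q, w0
10. ¬□((r ∨ ¬r) ∨ (r → ¬q)), w1
11. (r ∨ ¬r) ∨ (r → ¬q), w1
12. r → ¬q, w1
13. ¬q, w1
14. ¬q, w2
15. (r ∨ ¬r) ∨ (r → ¬q), w2
16. r → ¬q, w2
17. ¬((r ∨ ¬r) ∨ (r → ¬q)), w3
18. ¬(r ∨ ¬r), w3
19. ¬(r → ¬q), w3
20. ¬r, w3
21. r, w3
Accessibility: w0Rw0, w0Rw1, w0Rw2, w0Rw3, w1Rw0, w1Rw1, w1Rw2, w1Rw3, w2Rw0, w2Rw1, w2Rw2, w2Rw3, w3Rw0, w3Rw1, w3Rw2, w3Rw3
Branch closes: r and ¬r both at w3.
All branches of the tableau close; one closing branch shown above.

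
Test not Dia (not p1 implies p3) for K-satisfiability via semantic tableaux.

Satisfiable (open branch found)

1. not Dia (not p1 implies p3), w0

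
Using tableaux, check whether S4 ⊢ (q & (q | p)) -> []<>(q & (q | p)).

Tableau for the negation ~((q & (q | p)) -> []<>(q & (q | p))):
1. ~((q & (q | p)) -> []<>(q & (q | p))), 0
2. q & (q | p), 0
3. ~[]<>(q & (q | p)), 0
4. q, 0
5. q | p, 0
6. p, 0
7. ~<>(q & (q | p)), 1
8. ~(q & (q | p)), 1
9. ~(q | p), 1
10. ~q, 1
11. ~p, 1
Accessibility: 0R0, 0R1, 1R1
The negation has an open branch (countermodel exists).

Not valid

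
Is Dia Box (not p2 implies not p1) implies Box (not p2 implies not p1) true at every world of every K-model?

Tableau for the negation not (Dia Box (not p2 implies not p1) implies Box (not p2 implies not p1)):
1. not (Dia Box (not p2 implies not p1) implies Box (not p2 implies not p1)), 0
2. Dia Box (not p2 implies not p1), 0   [neg-implies-rule on 1]
3. not Box (not p2 implies not p1), 0   [neg-implies-rule on 1]
4. Box (not p2 implies not p1), 1   [Dia-rule on 2: fresh world 1, 0R1]
5. not (not p2 implies not p1), 2   [neg-Box-rule on 3: fresh world 2, 0R2]
6. not p2, 2   [neg-implies-rule on 5]
7. p1, 2   [neg-implies-rule on 5]
Accessibility: 0R1, 0R2
The negation has an open branch (countermodel exists).

Invalid (countermodel exists)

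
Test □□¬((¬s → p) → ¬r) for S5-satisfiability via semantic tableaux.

1. □□¬((¬s → p) → ¬r), w0
2. □¬((¬s → p) → ¬r), w0   [□-rule on 1 via w0Rw0]
3. ¬((¬s → p) → ¬r), w0   [□-rule on 2 via w0Rw0]
4. ¬s → p, w0   [¬→-rule on 3]
5. r, w0   [¬→-rule on 3]
6. p, w0   [→-rule on 4 (branches; this branch)]
Accessibility: w0Rw0

Satisfiable (open branch found)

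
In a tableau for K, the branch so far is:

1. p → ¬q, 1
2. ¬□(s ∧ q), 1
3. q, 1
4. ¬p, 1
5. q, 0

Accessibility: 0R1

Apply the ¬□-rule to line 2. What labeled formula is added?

a fresh world 2 with 1R2, and ¬(s ∧ q) at 2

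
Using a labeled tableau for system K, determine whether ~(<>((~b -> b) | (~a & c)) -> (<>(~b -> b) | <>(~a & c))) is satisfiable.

No, unsatisfiable

1. ~(<>((~b -> b) | (~a & c)) -> (<>(~b -> b) | <>(~a & c))), w0
2. <>((~b -> b) | (~a & c)), w0
3. ~(<>(~b -> b) | <>(~a & c)), w0
4. ~<>(~b -> b), w0
5. ~<>(~a & c), w0
6. (~b -> b) | (~a & c), w1
7. ~(~b -> b), w1
8. ~b, w1
9. ~(~a & c), w1
10. ~a & c, w1
11. ~a, w1
12. c, w1
13. ~c, w1
Accessibility: w0Rw1
Branch closes: c and ~c both at w1.
Every branch closes; the branch above is one of them.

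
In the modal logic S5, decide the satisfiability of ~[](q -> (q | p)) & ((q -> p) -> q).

1. ~[](q -> (q | p)) & ((q -> p) -> q), u
2. ~[](q -> (q | p)), u
3. (q -> p) -> q, u
4. ~(q -> p), u
5. q, u
6. ~p, u
7. ~(q -> (q | p)), v
8. q, v
9. ~(q | p), v
10. ~q, v
11. ~p, v
Accessibility: uRu, uRv, vRu, vRv
Branch closes: q and ~q both at v.
(One branch shown.) All branches close.

Unsatisfiable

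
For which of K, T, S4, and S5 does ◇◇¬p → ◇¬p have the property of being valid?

S4, S5

S4-tableau for the negation ¬(◇◇¬p → ◇¬p):
1. ¬(◇◇¬p → ◇¬p), w0
2. ◇◇¬p, w0
3. ¬◇¬p, w0
4. p, w0
5. ◇¬p, w1
6. p, w1
7. ¬p, w2
8. p, w2
Accessibility: w0Rw0, w0Rw1, w0Rw2, w1Rw1, w1Rw2, w2Rw2
Branch closes: p and ¬p both at w2.
Every branch closes (one shown): valid in S4, hence also in S5 (every theorem of S4 is a theorem of S5).
T-tableau for the negation ¬(◇◇¬p → ◇¬p):
1. ¬(◇◇¬p → ◇¬p), w0
2. ◇◇¬p, w0
3. ¬◇¬p, w0
4. p, w0
5. ◇¬p, w1
6. p, w1
7. ¬p, w2
Accessibility: w0Rw0, w0Rw1, w1Rw1, w1Rw2, w2Rw2
Complete open branch: countermodel on a T-frame, so not valid in T, nor in K (the same frame is also a K-frame).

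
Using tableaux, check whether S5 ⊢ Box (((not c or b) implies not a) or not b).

Tableau for the negation not Box (((not c or b) implies not a) or not b):
1. not Box (((not c or b) implies not a) or not b), w0
2. not (((not c or b) implies not a) or not b), w1   [neg-Box-rule on 1: fresh world w1, w0Rw1]
3. not ((not c or b) implies not a), w1   [neg-or-rule on 2]
4. b, w1   [neg-or-rule on 2]
5. not c or b, w1   [neg-implies-rule on 3]
6. a, w1   [neg-implies-rule on 3]
Accessibility: w0Rw0, w0Rw1, w1Rw0, w1Rw1
The negation has an open branch (countermodel exists).

Not valid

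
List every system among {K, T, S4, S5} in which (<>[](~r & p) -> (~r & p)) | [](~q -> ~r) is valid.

S4-tableau for the negation ~((<>[](~r & p) -> (~r & p)) | [](~q -> ~r)):
1. ~((<>[](~r & p) -> (~r & p)) | [](~q -> ~r)), w0
2. ~(<>[](~r & p) -> (~r & p)), w0
3. ~[](~q -> ~r), w0
4. <>[](~r & p), w0
5. ~(~r & p), w0
6. ~p, w0
7. ~(~q -> ~r), w1
8. ~q, w1
9. r, w1
10. [](~r & p), w2
11. ~r & p, w2
12. ~r, w2
13. p, w2
Accessibility: w0Rw0, w0Rw1, w0Rw2, w1Rw1, w2Rw2
Complete open branch: countermodel on an S4-frame, so not valid in S4, nor in K, T (the same frame is also a K-frame and a T-frame).
S5-tableau for the negation ~((<>[](~r & p) -> (~r & p)) | [](~q -> ~r)):
1. ~((<>[](~r & p) -> (~r & p)) | [](~q -> ~r)), w0
2. ~(<>[](~r & p) -> (~r & p)), w0
3. ~[](~q -> ~r), w0
4. <>[](~r & p), w0
5. ~(~r & p), w0
6. ~p, w0
7. ~(~q -> ~r), w1
8. ~q, w1
9. r, w1
10. [](~r & p), w2
11. ~r & p, w0
12. ~r, w0
13. p, w0
Accessibility: w0Rw0, w0Rw1, w0Rw2, w1Rw0, w1Rw1, w1Rw2, w2Rw0, w2Rw1, w2Rw2
Branch closes: p and ~p both at w0.
Every branch closes (one shown): valid in S5.

S5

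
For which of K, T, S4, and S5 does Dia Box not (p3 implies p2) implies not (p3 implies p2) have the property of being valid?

S5

S5-tableau for the negation not (Dia Box not (p3 implies p2) implies not (p3 implies p2)):
1. not (Dia Box not (p3 implies p2) implies not (p3 implies p2)), u
2. Dia Box not (p3 implies p2), u   [neg-implies-rule on 1]
3. p3 implies p2, u   [neg-implies-rule on 1]
4. p2, u   [implies-rule on 3 (branches; this branch)]
5. Box not (p3 implies p2), v   [Dia-rule on 2: fresh world v, uRv]
6. not (p3 implies p2), u   [Box-rule on 5 via vRu]
7. p3, u   [neg-implies-rule on 6]
8. not p2, u   [neg-implies-rule on 6]
Accessibility: uRu, uRv, vRu, vRv
Branch closes: p2 and not p2 both at u.
Every branch closes (one shown): valid in S5.
S4-tableau for the negation not (Dia Box not (p3 implies p2) implies not (p3 implies p2)):
1. not (Dia Box not (p3 implies p2) implies not (p3 implies p2)), u
2. Dia Box not (p3 implies p2), u   [neg-implies-rule on 1]
3. p3 implies p2, u   [neg-implies-rule on 1]
4. p2, u   [implies-rule on 3 (branches; this branch)]
5. Box not (p3 implies p2), v   [Dia-rule on 2: fresh world v, uRv]
6. not (p3 implies p2), v   [Box-rule on 5 via vRv]
7. p3, v   [neg-implies-rule on 6]
8. not p2, v   [neg-implies-rule on 6]
Accessibility: uRu, uRv, vRv
Complete open branch: countermodel on an S4-frame, so not valid in S4, nor in K, T (the same frame is also a K-frame and a T-frame).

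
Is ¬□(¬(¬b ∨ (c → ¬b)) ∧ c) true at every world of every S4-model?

Tableau for the negation □(¬(¬b ∨ (c → ¬b)) ∧ c):
1. □(¬(¬b ∨ (c → ¬b)) ∧ c), 0
2. ¬(¬b ∨ (c → ¬b)) ∧ c, 0
3. ¬(¬b ∨ (c → ¬b)), 0
4. c, 0
5. b, 0
6. ¬(c → ¬b), 0
Accessibility: 0R0
The negation has an open branch (countermodel exists).

Not valid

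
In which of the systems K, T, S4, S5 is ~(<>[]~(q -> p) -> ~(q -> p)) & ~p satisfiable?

K, T, S4

S5-tableau for the formula:
1. ~(<>[]~(q -> p) -> ~(q -> p)) & ~p, w0
2. ~(<>[]~(q -> p) -> ~(q -> p)), w0   [&-rule on 1]
3. ~p, w0   [&-rule on 1]
4. <>[]~(q -> p), w0   [~->-rule on 2]
5. q -> p, w0   [~->-rule on 2]
6. ~q, w0   [->-rule on 5 (branches; this branch)]
7. []~(q -> p), w1   [<>-rule on 4: fresh world w1, w0Rw1]
8. ~(q -> p), w0   [[]-rule on 7 via w1Rw0]
9. q, w0   [~->-rule on 8]
Accessibility: w0Rw0, w0Rw1, w1Rw0, w1Rw1
Branch closes: q and ~q both at w0.
Every branch closes (one shown): unsatisfiable in S5.
S4-tableau for the formula:
1. ~(<>[]~(q -> p) -> ~(q -> p)) & ~p, w0
2. ~(<>[]~(q -> p) -> ~(q -> p)), w0   [&-rule on 1]
3. ~p, w0   [&-rule on 1]
4. <>[]~(q -> p), w0   [~->-rule on 2]
5. q -> p, w0   [~->-rule on 2]
6. ~q, w0   [->-rule on 5 (branches; this branch)]
7. []~(q -> p), w1   [<>-rule on 4: fresh world w1, w0Rw1]
8. ~(q -> p), w1   [[]-rule on 7 via w1Rw1]
9. q, w1   [~->-rule on 8]
10. ~p, w1   [~->-rule on 8]
Accessibility: w0Rw0, w0Rw1, w1Rw1
Complete open branch: satisfiable in S4, hence also in K, T (this S4-model is also a K-model and a T-model).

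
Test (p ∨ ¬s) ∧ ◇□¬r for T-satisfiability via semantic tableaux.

Yes, satisfiable

1. (p ∨ ¬s) ∧ ◇□¬r, u
2. p ∨ ¬s, u
3. ◇□¬r, u
4. ¬s, u
5. □¬r, v
6. ¬r, v
Accessibility: uRu, uRv, vRv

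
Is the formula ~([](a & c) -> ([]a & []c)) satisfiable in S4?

No, unsatisfiable

1. ~([](a & c) -> ([]a & []c)), w0
2. [](a & c), w0
3. ~([]a & []c), w0
4. a & c, w0
5. a, w0
6. c, w0
7. ~[]c, w0
8. ~c, w1
9. a & c, w1
10. a, w1
11. c, w1
Accessibility: w0Rw0, w0Rw1, w1Rw1
Branch closes: c and ~c both at w1.
Every branch closes; the branch above is one of them.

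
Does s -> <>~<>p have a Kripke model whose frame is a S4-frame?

Yes, satisfiable

1. s -> <>~<>p, w0
2. <>~<>p, w0
3. ~<>p, w1
4. ~p, w1
Accessibility: w0Rw0, w0Rw1, w1Rw1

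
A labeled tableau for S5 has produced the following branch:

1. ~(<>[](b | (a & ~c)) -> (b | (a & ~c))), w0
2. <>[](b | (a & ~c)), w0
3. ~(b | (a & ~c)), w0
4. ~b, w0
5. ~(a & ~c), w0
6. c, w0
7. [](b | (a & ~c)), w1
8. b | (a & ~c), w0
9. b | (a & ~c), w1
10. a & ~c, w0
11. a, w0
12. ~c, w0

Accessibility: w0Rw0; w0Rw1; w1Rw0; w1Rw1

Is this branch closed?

Closed

Both c and ~c appear at w0.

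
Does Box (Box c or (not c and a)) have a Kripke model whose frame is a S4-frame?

1. Box (Box c or (not c and a)), u
2. Box c or (not c and a), u   [Box-rule on 1 via uRu]
3. not c and a, u   [or-rule on 2 (branches; this branch)]
4. not c, u   [and-rule on 3]
5. a, u   [and-rule on 3]
Accessibility: uRu

Satisfiable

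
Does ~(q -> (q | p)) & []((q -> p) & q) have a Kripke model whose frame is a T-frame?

Unsatisfiable (every branch closes)

1. ~(q -> (q | p)) & []((q -> p) & q), 0
2. ~(q -> (q | p)), 0
3. []((q -> p) & q), 0
4. q, 0
5. ~(q | p), 0
6. ~q, 0
7. ~p, 0
Accessibility: 0R0
Branch closes: q and ~q both at 0.
Every branch closes; the branch above is one of them.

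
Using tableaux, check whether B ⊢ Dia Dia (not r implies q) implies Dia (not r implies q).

Tableau for the negation not (Dia Dia (not r implies q) implies Dia (not r implies q)):
1. not (Dia Dia (not r implies q) implies Dia (not r implies q)), w0
2. Dia Dia (not r implies q), w0
3. not Dia (not r implies q), w0
4. not (not r implies q), w0
5. not r, w0
6. not q, w0
7. Dia (not r implies q), w1
8. not (not r implies q), w1
9. not r, w1
10. not q, w1
11. not r implies q, w2
12. q, w2
Accessibility: w0Rw0, w0Rw1, w1Rw0, w1Rw1, w1Rw2, w2Rw1, w2Rw2
The negation has an open branch (countermodel exists).

Not valid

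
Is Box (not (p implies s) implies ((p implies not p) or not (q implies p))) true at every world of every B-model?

Not valid

Tableau for the negation not Box (not (p implies s) implies ((p implies not p) or not (q implies p))):
1. not Box (not (p implies s) implies ((p implies not p) or not (q implies p))), u
2. not (not (p implies s) implies ((p implies not p) or not (q implies p))), v
3. not (p implies s), v
4. not ((p implies not p) or not (q implies p)), v
5. p, v
6. not s, v
7. not (p implies not p), v
8. q implies p, v
Accessibility: uRu, uRv, vRu, vRv
The negation has an open branch (countermodel exists).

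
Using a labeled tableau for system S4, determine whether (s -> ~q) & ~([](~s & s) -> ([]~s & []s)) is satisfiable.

1. (s -> ~q) & ~([](~s & s) -> ([]~s & []s)), u
2. s -> ~q, u
3. ~([](~s & s) -> ([]~s & []s)), u
4. [](~s & s), u
5. ~([]~s & []s), u
6. ~s & s, u
7. ~s, u
8. s, u
Accessibility: uRu
Branch closes: s and ~s both at u.
Every branch closes; the branch above is one of them.

No, unsatisfiable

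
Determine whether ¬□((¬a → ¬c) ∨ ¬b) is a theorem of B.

Tableau for the negation □((¬a → ¬c) ∨ ¬b):
1. □((¬a → ¬c) ∨ ¬b), u
2. (¬a → ¬c) ∨ ¬b, u
3. ¬b, u
Accessibility: uRu
The negation has an open branch (countermodel exists).

No, not valid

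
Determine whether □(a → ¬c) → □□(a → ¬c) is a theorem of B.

Invalid (countermodel exists)

Tableau for the negation ¬(□(a → ¬c) → □□(a → ¬c)):
1. ¬(□(a → ¬c) → □□(a → ¬c)), w0
2. □(a → ¬c), w0
3. ¬□□(a → ¬c), w0
4. a → ¬c, w0
5. ¬c, w0
6. ¬□(a → ¬c), w1
7. a → ¬c, w1
8. ¬c, w1
9. ¬(a → ¬c), w2
10. a, w2
11. c, w2
Accessibility: w0Rw0, w0Rw1, w1Rw0, w1Rw1, w1Rw2, w2Rw1, w2Rw2
The negation has an open branch (countermodel exists).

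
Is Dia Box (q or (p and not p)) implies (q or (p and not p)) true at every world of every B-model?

Valid

Tableau for the negation not (Dia Box (q or (p and not p)) implies (q or (p and not p))):
1. not (Dia Box (q or (p and not p)) implies (q or (p and not p))), w0
2. Dia Box (q or (p and not p)), w0   [neg-implies-rule on 1]
3. not (q or (p and not p)), w0   [neg-implies-rule on 1]
4. not q, w0   [neg-or-rule on 3]
5. not (p and not p), w0   [neg-or-rule on 3]
6. p, w0   [neg-and-rule on 5 (branches; this branch)]
7. Box (q or (p and not p)), w1   [Dia-rule on 2: fresh world w1, w0Rw1]
8. q or (p and not p), w0   [Box-rule on 7 via w1Rw0]
9. q or (p and not p), w1   [Box-rule on 7 via w1Rw1]
10. p and not p, w0   [or-rule on 8 (branches; this branch)]
11. not p, w0   [and-rule on 10]
Accessibility: w0Rw0, w0Rw1, w1Rw0, w1Rw1
Branch closes: p and not p both at w0.
All branches of the negation close; one closing branch shown above.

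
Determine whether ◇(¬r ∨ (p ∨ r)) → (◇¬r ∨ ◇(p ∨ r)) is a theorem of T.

Tableau for the negation ¬(◇(¬r ∨ (p ∨ r)) → (◇¬r ∨ ◇(p ∨ r))):
1. ¬(◇(¬r ∨ (p ∨ r)) → (◇¬r ∨ ◇(p ∨ r))), w0
2. ◇(¬r ∨ (p ∨ r)), w0   [¬→-rule on 1]
3. ¬(◇¬r ∨ ◇(p ∨ r)), w0   [¬→-rule on 1]
4. ¬◇¬r, w0   [¬∨-rule on 3]
5. ¬◇(p ∨ r), w0   [¬∨-rule on 3]
6. r, w0   [¬◇-rule on 4 via w0Rw0]
7. ¬(p ∨ r), w0   [¬◇-rule on 5 via w0Rw0]
8. ¬p, w0   [¬∨-rule on 7]
9. ¬r, w0   [¬∨-rule on 7]
Accessibility: w0Rw0
Branch closes: r and ¬r both at w0.
All branches of the negation close; one closing branch shown above.

Valid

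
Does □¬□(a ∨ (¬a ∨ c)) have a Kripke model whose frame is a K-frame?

1. □¬□(a ∨ (¬a ∨ c)), w0

Satisfiable (open branch found)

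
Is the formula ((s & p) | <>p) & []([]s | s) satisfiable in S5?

Yes, satisfiable

1. ((s & p) | <>p) & []([]s | s), w0
2. (s & p) | <>p, w0   [&-rule on 1]
3. []([]s | s), w0   [&-rule on 1]
4. []s | s, w0   [[]-rule on 3 via w0Rw0]
5. <>p, w0   [|-rule on 2 (branches; this branch)]
6. s, w0   [|-rule on 4 (branches; this branch)]
7. p, w1   [<>-rule on 5: fresh world w1, w0Rw1]
8. []s | s, w1   [[]-rule on 3 via w0Rw1]
9. s, w1   [|-rule on 8 (branches; this branch)]
Accessibility: w0Rw0, w0Rw1, w1Rw0, w1Rw1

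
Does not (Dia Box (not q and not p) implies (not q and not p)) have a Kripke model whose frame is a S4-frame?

1. not (Dia Box (not q and not p) implies (not q and not p)), 0
2. Dia Box (not q and not p), 0
3. not (not q and not p), 0
4. p, 0
5. Box (not q and not p), 1
6. not q and not p, 1
7. not q, 1
8. not p, 1
Accessibility: 0R0, 0R1, 1R1

Satisfiable (open branch found)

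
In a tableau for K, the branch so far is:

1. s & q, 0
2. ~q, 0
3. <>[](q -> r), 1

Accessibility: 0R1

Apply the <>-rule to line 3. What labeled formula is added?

a fresh world 2 with 1R2, and [](q -> r) at 2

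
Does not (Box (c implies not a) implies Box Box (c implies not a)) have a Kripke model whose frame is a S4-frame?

Unsatisfiable (every branch closes)

1. not (Box (c implies not a) implies Box Box (c implies not a)), u
2. Box (c implies not a), u   [neg-implies-rule on 1]
3. not Box Box (c implies not a), u   [neg-implies-rule on 1]
4. c implies not a, u   [Box-rule on 2 via uRu]
5. not a, u   [implies-rule on 4 (branches; this branch)]
6. not Box (c implies not a), v   [neg-Box-rule on 3: fresh world v, uRv]
7. c implies not a, v   [Box-rule on 2 via uRv]
8. not a, v   [implies-rule on 7 (branches; this branch)]
9. not (c implies not a), w   [neg-Box-rule on 6: fresh world w, vRw]
10. c, w   [neg-implies-rule on 9]
11. a, w   [neg-implies-rule on 9]
12. c implies not a, w   [Box-rule on 2 via uRw]
13. not a, w   [implies-rule on 12 (branches; this branch)]
Accessibility: uRu, uRv, uRw, vRv, vRw, wRw
Branch closes: a and not a both at w.
Every branch closes; the branch above is one of them.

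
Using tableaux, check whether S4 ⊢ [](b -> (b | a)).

Valid

Tableau for the negation ~[](b -> (b | a)):
1. ~[](b -> (b | a)), w0
2. ~(b -> (b | a)), w1
3. b, w1
4. ~(b | a), w1
5. ~b, w1
6. ~a, w1
Accessibility: w0Rw0, w0Rw1, w1Rw1
Branch closes: b and ~b both at w1.
Every branch of the negation's tableau closes; the branch above is one of them.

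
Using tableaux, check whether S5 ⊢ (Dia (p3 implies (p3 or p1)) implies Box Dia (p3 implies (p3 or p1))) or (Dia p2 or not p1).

Valid in S5

Tableau for the negation not ((Dia (p3 implies (p3 or p1)) implies Box Dia (p3 implies (p3 or p1))) or (Dia p2 or not p1)):
1. not ((Dia (p3 implies (p3 or p1)) implies Box Dia (p3 implies (p3 or p1))) or (Dia p2 or not p1)), u
2. not (Dia (p3 implies (p3 or p1)) implies Box Dia (p3 implies (p3 or p1))), u
3. not (Dia p2 or not p1), u
4. Dia (p3 implies (p3 or p1)), u
5. not Box Dia (p3 implies (p3 or p1)), u
6. not Dia p2, u
7. p1, u
8. not p2, u
9. p3 implies (p3 or p1), v
10. not p2, v
11. p3 or p1, v
12. p1, v
13. not Dia (p3 implies (p3 or p1)), w
14. not p2, w
15. not (p3 implies (p3 or p1)), u
16. p3, u
17. not (p3 or p1), u
18. not p3, u
19. not p1, u
Accessibility: uRu, uRv, uRw, vRu, vRv, vRw, wRu, wRv, wRw
Branch closes: p3 and not p3 both at u.
All branches of the negation close; one closing branch shown above.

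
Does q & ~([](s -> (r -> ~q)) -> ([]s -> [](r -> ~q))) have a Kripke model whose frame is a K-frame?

Unsatisfiable (every branch closes)

1. q & ~([](s -> (r -> ~q)) -> ([]s -> [](r -> ~q))), w0
2. q, w0   [&-rule on 1]
3. ~([](s -> (r -> ~q)) -> ([]s -> [](r -> ~q))), w0   [&-rule on 1]
4. [](s -> (r -> ~q)), w0   [~->-rule on 3]
5. ~([]s -> [](r -> ~q)), w0   [~->-rule on 3]
6. []s, w0   [~->-rule on 5]
7. ~[](r -> ~q), w0   [~->-rule on 5]
8. ~(r -> ~q), w1   [~[]-rule on 7: fresh world w1, w0Rw1]
9. r, w1   [~->-rule on 8]
10. q, w1   [~->-rule on 8]
11. s -> (r -> ~q), w1   [[]-rule on 4 via w0Rw1]
12. s, w1   [[]-rule on 6 via w0Rw1]
13. r -> ~q, w1   [->-rule on 11 (branches; this branch)]
14. ~q, w1   [->-rule on 13 (branches; this branch)]
Accessibility: w0Rw1
Branch closes: q and ~q both at w1.
(One branch shown.) All branches close.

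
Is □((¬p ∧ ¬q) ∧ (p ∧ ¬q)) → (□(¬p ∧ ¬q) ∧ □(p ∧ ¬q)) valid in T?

Valid

Tableau for the negation ¬(□((¬p ∧ ¬q) ∧ (p ∧ ¬q)) → (□(¬p ∧ ¬q) ∧ □(p ∧ ¬q))):
1. ¬(□((¬p ∧ ¬q) ∧ (p ∧ ¬q)) → (□(¬p ∧ ¬q) ∧ □(p ∧ ¬q))), 0
2. □((¬p ∧ ¬q) ∧ (p ∧ ¬q)), 0
3. ¬(□(¬p ∧ ¬q) ∧ □(p ∧ ¬q)), 0
4. (¬p ∧ ¬q) ∧ (p ∧ ¬q), 0
5. ¬p ∧ ¬q, 0
6. p ∧ ¬q, 0
7. ¬p, 0
8. ¬q, 0
9. p, 0
Accessibility: 0R0
Branch closes: p and ¬p both at 0.
All branches of the negation close; one closing branch shown above.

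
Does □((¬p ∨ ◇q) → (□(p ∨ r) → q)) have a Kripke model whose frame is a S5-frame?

Satisfiable (open branch found)

1. □((¬p ∨ ◇q) → (□(p ∨ r) → q)), w0
2. (¬p ∨ ◇q) → (□(p ∨ r) → q), w0
3. □(p ∨ r) → q, w0
4. q, w0
Accessibility: w0Rw0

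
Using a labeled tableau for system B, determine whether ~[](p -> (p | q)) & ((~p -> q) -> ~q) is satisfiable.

No, unsatisfiable

1. ~[](p -> (p | q)) & ((~p -> q) -> ~q), u
2. ~[](p -> (p | q)), u   [&-rule on 1]
3. (~p -> q) -> ~q, u   [&-rule on 1]
4. ~(~p -> q), u   [->-rule on 3 (branches; this branch)]
5. ~p, u   [~->-rule on 4]
6. ~q, u   [~->-rule on 4]
7. ~(p -> (p | q)), v   [~[]-rule on 2: fresh world v, uRv]
8. p, v   [~->-rule on 7]
9. ~(p | q), v   [~->-rule on 7]
10. ~p, v   [~|-rule on 9]
11. ~q, v   [~|-rule on 9]
Accessibility: uRu, uRv, vRu, vRv
Branch closes: p and ~p both at v.
All branches of the tableau close; one closing branch shown above.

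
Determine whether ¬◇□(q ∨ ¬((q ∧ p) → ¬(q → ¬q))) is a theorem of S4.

Tableau for the negation ◇□(q ∨ ¬((q ∧ p) → ¬(q → ¬q))):
1. ◇□(q ∨ ¬((q ∧ p) → ¬(q → ¬q))), w0
2. □(q ∨ ¬((q ∧ p) → ¬(q → ¬q))), w1   [◇-rule on 1: fresh world w1, w0Rw1]
3. q ∨ ¬((q ∧ p) → ¬(q → ¬q)), w1   [□-rule on 2 via w1Rw1]
4. q, w1   [∨-rule on 3 (branches; this branch)]
Accessibility: w0Rw0, w0Rw1, w1Rw1
The negation has an open branch (countermodel exists).

No, not valid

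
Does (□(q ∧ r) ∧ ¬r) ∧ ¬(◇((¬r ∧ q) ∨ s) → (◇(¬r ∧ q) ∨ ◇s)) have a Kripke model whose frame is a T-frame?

Unsatisfiable (every branch closes)

1. (□(q ∧ r) ∧ ¬r) ∧ ¬(◇((¬r ∧ q) ∨ s) → (◇(¬r ∧ q) ∨ ◇s)), u
2. □(q ∧ r) ∧ ¬r, u
3. ¬(◇((¬r ∧ q) ∨ s) → (◇(¬r ∧ q) ∨ ◇s)), u
4. □(q ∧ r), u
5. ¬r, u
6. ◇((¬r ∧ q) ∨ s), u
7. ¬(◇(¬r ∧ q) ∨ ◇s), u
8. ¬◇(¬r ∧ q), u
9. ¬◇s, u
10. q ∧ r, u
11. q, u
12. r, u
Accessibility: uRu
Branch closes: r and ¬r both at u.
(One branch shown.) All branches close.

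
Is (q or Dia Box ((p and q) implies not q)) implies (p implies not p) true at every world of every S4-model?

No, not valid

Tableau for the negation not ((q or Dia Box ((p and q) implies not q)) implies (p implies not p)):
1. not ((q or Dia Box ((p and q) implies not q)) implies (p implies not p)), w0
2. q or Dia Box ((p and q) implies not q), w0   [neg-implies-rule on 1]
3. not (p implies not p), w0   [neg-implies-rule on 1]
4. p, w0   [neg-implies-rule on 3]
5. Dia Box ((p and q) implies not q), w0   [or-rule on 2 (branches; this branch)]
6. Box ((p and q) implies not q), w1   [Dia-rule on 5: fresh world w1, w0Rw1]
7. (p and q) implies not q, w1   [Box-rule on 6 via w1Rw1]
8. not q, w1   [implies-rule on 7 (branches; this branch)]
Accessibility: w0Rw0, w0Rw1, w1Rw1
The negation has an open branch (countermodel exists).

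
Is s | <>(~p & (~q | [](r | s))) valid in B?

Tableau for the negation ~(s | <>(~p & (~q | [](r | s)))):
1. ~(s | <>(~p & (~q | [](r | s)))), u
2. ~s, u
3. ~<>(~p & (~q | [](r | s))), u
4. ~(~p & (~q | [](r | s))), u
5. ~(~q | [](r | s)), u
6. q, u
7. ~[](r | s), u
8. ~(r | s), v
9. ~r, v
10. ~s, v
11. ~(~p & (~q | [](r | s))), v
12. ~(~q | [](r | s)), v
13. q, v
14. ~[](r | s), v
15. ~(r | s), w
16. ~r, w
17. ~s, w
Accessibility: uRu, uRv, vRu, vRv, vRw, wRv, wRw
The negation has an open branch (countermodel exists).

Invalid (countermodel exists)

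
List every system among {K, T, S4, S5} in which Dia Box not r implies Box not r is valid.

S5

S4-tableau for the negation not (Dia Box not r implies Box not r):
1. not (Dia Box not r implies Box not r), 0
2. Dia Box not r, 0
3. not Box not r, 0
4. Box not r, 1
5. not r, 1
6. r, 2
Accessibility: 0R0, 0R1, 0R2, 1R1, 2R2
Complete open branch: countermodel on an S4-frame, so not valid in S4, nor in K, T (the same frame is also a K-frame and a T-frame).
S5-tableau for the negation not (Dia Box not r implies Box not r):
1. not (Dia Box not r implies Box not r), 0
2. Dia Box not r, 0
3. not Box not r, 0
4. Box not r, 1
5. not r, 0
6. not r, 1
7. r, 2
8. not r, 2
Accessibility: 0R0, 0R1, 0R2, 1R0, 1R1, 1R2, 2R0, 2R1, 2R2
Branch closes: r and not r both at 2.
Every branch closes (one shown): valid in S5.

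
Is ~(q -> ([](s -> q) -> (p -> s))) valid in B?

Invalid (countermodel exists)

Tableau for the negation q -> ([](s -> q) -> (p -> s)):
1. q -> ([](s -> q) -> (p -> s)), w0
2. [](s -> q) -> (p -> s), w0   [->-rule on 1 (branches; this branch)]
3. p -> s, w0   [->-rule on 2 (branches; this branch)]
4. s, w0   [->-rule on 3 (branches; this branch)]
Accessibility: w0Rw0
The negation has an open branch (countermodel exists).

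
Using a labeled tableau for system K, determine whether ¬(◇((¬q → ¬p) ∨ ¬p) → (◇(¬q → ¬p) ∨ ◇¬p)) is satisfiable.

Unsatisfiable

1. ¬(◇((¬q → ¬p) ∨ ¬p) → (◇(¬q → ¬p) ∨ ◇¬p)), w0
2. ◇((¬q → ¬p) ∨ ¬p), w0
3. ¬(◇(¬q → ¬p) ∨ ◇¬p), w0
4. ¬◇(¬q → ¬p), w0
5. ¬◇¬p, w0
6. (¬q → ¬p) ∨ ¬p, w1
7. ¬(¬q → ¬p), w1
8. ¬q, w1
9. p, w1
10. ¬q → ¬p, w1
11. ¬p, w1
Accessibility: w0Rw1
Branch closes: p and ¬p both at w1.
All branches of the tableau close; one closing branch shown above.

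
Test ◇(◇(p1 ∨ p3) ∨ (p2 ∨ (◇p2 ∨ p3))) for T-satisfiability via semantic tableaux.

Satisfiable

1. ◇(◇(p1 ∨ p3) ∨ (p2 ∨ (◇p2 ∨ p3))), w0
2. ◇(p1 ∨ p3) ∨ (p2 ∨ (◇p2 ∨ p3)), w1   [◇-rule on 1: fresh world w1, w0Rw1]
3. p2 ∨ (◇p2 ∨ p3), w1   [∨-rule on 2 (branches; this branch)]
4. ◇p2 ∨ p3, w1   [∨-rule on 3 (branches; this branch)]
5. p3, w1   [∨-rule on 4 (branches; this branch)]
Accessibility: w0Rw0, w0Rw1, w1Rw1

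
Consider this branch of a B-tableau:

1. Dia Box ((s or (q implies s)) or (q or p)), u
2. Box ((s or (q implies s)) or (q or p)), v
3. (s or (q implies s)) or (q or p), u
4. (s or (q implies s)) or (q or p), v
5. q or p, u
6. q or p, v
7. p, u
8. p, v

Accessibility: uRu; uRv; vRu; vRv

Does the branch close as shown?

No, open

No world carries both an atom and its negation.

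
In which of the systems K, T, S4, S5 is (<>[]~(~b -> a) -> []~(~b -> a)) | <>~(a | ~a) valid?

S5

S4-tableau for the negation ~((<>[]~(~b -> a) -> []~(~b -> a)) | <>~(a | ~a)):
1. ~((<>[]~(~b -> a) -> []~(~b -> a)) | <>~(a | ~a)), u
2. ~(<>[]~(~b -> a) -> []~(~b -> a)), u
3. ~<>~(a | ~a), u
4. <>[]~(~b -> a), u
5. ~[]~(~b -> a), u
6. a | ~a, u
7. ~a, u
8. []~(~b -> a), v
9. a | ~a, v
10. ~(~b -> a), v
11. ~b, v
12. ~a, v
13. ~b -> a, w
14. a | ~a, w
15. a, w
Accessibility: uRu, uRv, uRw, vRv, wRw
Complete open branch: countermodel on an S4-frame, so not valid in S4, nor in K, T (the same frame is also a K-frame and a T-frame).
S5-tableau for the negation ~((<>[]~(~b -> a) -> []~(~b -> a)) | <>~(a | ~a)):
1. ~((<>[]~(~b -> a) -> []~(~b -> a)) | <>~(a | ~a)), u
2. ~(<>[]~(~b -> a) -> []~(~b -> a)), u
3. ~<>~(a | ~a), u
4. <>[]~(~b -> a), u
5. ~[]~(~b -> a), u
6. a | ~a, u
7. ~a, u
8. []~(~b -> a), v
9. a | ~a, v
10. ~(~b -> a), u
11. ~b, u
12. ~(~b -> a), v
13. ~b, v
14. ~a, v
15. ~b -> a, w
16. a | ~a, w
17. ~(~b -> a), w
18. ~b, w
19. ~a, w
20. a, w
Accessibility: uRu, uRv, uRw, vRu, vRv, vRw, wRu, wRv, wRw
Branch closes: a and ~a both at w.
Every branch closes (one shown): valid in S5.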